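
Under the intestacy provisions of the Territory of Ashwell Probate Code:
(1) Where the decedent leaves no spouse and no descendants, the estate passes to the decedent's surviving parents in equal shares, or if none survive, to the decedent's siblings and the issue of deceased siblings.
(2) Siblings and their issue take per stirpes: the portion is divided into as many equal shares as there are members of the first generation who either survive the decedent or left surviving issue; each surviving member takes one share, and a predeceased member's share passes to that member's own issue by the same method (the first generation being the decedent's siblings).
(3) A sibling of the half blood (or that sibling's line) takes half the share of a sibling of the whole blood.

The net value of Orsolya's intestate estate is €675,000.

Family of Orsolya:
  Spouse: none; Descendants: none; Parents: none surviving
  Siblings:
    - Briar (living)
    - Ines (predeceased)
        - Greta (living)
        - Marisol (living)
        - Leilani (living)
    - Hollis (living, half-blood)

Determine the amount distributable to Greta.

Greta receives €90,000.

The entire €675,000 passes to the siblings and their issue.
Counting each half-blood sibling's line as half a unit, there are 5/2 units in €675,000, so one unit is €270,000. Whole-blood lines (Briar and Ines) take €270,000 each; half-blood lines (Hollis) take €135,000 each.
Ines's share (€270,000) is divided into 3 shares of €90,000: Greta, Marisol, and Leilani each take €90,000.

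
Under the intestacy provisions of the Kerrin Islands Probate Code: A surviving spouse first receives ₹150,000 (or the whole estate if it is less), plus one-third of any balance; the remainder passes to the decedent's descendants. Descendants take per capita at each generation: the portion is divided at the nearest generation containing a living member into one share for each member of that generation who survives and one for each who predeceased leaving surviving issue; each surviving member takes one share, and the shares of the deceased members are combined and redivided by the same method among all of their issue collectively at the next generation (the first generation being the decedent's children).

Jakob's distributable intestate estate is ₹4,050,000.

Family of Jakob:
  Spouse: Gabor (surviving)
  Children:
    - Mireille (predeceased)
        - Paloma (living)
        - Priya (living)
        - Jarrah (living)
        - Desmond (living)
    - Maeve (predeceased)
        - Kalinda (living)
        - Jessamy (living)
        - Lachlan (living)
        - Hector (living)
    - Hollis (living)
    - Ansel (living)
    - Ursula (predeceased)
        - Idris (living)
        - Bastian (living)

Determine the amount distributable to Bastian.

Bastian receives ₹156,000.

Gabor first takes ₹150,000, leaving a balance of ₹3,900,000. Gabor then takes one-third of the balance (₹1,300,000), for a total of ₹1,450,000. The remaining ₹2,600,000 passes to the descendants.
The descendants' portion (₹2,600,000) is divided at the children's generation into 5 shares of ₹520,000. Hollis and Ansel each take ₹520,000. The 3 shares of the deceased (Mireille, Maeve, and Ursula) are combined into a pool of ₹1,560,000.
That pool (₹1,560,000) is divided at the grandchildren's generation equally among Paloma, Priya, Jarrah, Desmond, Kalinda, Jessamy, Lachlan, Hector, Idris, and Bastian: ₹156,000 each.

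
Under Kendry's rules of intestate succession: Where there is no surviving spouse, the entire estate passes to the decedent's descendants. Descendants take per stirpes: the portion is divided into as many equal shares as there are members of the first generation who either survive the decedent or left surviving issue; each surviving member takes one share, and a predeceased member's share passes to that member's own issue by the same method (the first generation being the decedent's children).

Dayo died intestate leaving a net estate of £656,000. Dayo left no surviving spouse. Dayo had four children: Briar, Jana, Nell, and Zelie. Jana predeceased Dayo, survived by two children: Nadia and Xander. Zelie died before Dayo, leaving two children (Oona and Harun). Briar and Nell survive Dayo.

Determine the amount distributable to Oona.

The entire £656,000 passes to the descendants.
That amount (£656,000) is divided into 4 shares of £164,000: Briar and Nell each take £164,000; Jana's £164,000 share passes to Jana's issue; Zelie's £164,000 share passes to Zelie's issue.
Jana's share (£164,000) is divided into 2 shares of £82,000: Nadia and Xander each take £82,000.
Zelie's share (£164,000) is divided into 2 shares of £82,000: Oona and Harun each take £82,000.

Oona receives £82,000.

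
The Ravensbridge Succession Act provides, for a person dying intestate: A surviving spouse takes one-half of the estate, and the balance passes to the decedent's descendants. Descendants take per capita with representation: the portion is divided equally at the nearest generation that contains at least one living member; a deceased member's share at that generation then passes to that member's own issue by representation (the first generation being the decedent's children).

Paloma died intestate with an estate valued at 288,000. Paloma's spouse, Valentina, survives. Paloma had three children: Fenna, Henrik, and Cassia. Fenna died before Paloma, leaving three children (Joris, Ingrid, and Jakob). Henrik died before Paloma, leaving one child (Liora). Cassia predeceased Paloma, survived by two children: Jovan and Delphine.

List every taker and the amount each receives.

Valentina takes one-half of 288,000 = 144,000. The remaining 144,000 passes to the descendants.
No child survives, so the initial division is made at the grandchildren's generation.
The descendants' portion (144,000) is divided into 6 shares of 24,000: Joris, Ingrid, Jakob, Liora, Jovan, and Delphine each take 24,000.

Valentina: 144,000; Joris: 24,000; Ingrid: 24,000; Jakob: 24,000; Liora: 24,000; Jovan: 24,000; Delphine: 24,000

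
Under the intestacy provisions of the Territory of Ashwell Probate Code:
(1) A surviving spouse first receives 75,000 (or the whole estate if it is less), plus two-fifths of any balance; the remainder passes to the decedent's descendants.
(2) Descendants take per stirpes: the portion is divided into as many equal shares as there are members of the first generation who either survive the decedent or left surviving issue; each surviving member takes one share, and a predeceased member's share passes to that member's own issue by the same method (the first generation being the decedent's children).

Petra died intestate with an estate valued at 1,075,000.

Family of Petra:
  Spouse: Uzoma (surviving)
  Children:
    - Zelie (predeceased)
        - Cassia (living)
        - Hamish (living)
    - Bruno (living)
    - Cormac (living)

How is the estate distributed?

Uzoma: 475,000; Cassia: 100,000; Hamish: 100,000; Bruno: 200,000; Cormac: 200,000

Uzoma first takes 75,000, leaving a balance of 1,000,000. Uzoma then takes two-fifths of the balance (400,000), for a total of 475,000. The remaining 600,000 passes to the descendants.
The descendants' portion (600,000) is divided into 3 shares of 200,000: Bruno and Cormac each take 200,000; Zelie's 200,000 share passes to Zelie's issue.
Zelie's share (200,000) is divided into 2 shares of 100,000: Cassia and Hamish each take 100,000.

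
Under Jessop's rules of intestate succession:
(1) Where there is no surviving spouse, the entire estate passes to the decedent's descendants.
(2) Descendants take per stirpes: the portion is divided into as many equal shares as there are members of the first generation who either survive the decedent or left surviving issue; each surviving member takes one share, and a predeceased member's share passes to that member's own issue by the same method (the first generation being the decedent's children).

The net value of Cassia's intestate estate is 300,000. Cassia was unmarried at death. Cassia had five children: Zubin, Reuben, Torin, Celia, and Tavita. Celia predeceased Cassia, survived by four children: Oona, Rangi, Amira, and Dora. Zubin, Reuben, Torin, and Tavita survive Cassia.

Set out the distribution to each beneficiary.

The entire 300,000 passes to the descendants.
That amount (300,000) is divided into 5 shares of 60,000: Zubin, Reuben, Torin, and Tavita each take 60,000; Celia's 60,000 share passes to Celia's issue.
Celia's share (60,000) is divided into 4 shares of 15,000: Oona, Rangi, Amira, and Dora each take 15,000.

Zubin: 60,000; Reuben: 60,000; Torin: 60,000; Oona: 15,000; Rangi: 15,000; Amira: 15,000; Dora: 15,000; Tavita: 60,000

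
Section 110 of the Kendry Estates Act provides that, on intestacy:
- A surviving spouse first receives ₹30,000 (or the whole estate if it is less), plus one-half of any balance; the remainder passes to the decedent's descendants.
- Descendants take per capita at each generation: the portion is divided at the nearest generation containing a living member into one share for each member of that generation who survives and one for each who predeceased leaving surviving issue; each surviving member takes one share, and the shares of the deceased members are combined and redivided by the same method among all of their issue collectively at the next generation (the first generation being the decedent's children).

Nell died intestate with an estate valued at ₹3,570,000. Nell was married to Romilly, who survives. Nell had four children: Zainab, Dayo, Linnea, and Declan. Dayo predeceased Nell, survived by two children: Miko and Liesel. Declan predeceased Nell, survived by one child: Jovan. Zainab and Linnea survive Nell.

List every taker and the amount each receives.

Romilly first takes ₹30,000, leaving a balance of ₹3,540,000. Romilly then takes one-half of the balance (₹1,770,000), for a total of ₹1,800,000. The remaining ₹1,770,000 passes to the descendants.
The descendants' portion (₹1,770,000) is divided at the children's generation into 4 shares of ₹442,500. Zainab and Linnea each take ₹442,500. The 2 shares of the deceased (Dayo and Declan) are combined into a pool of ₹885,000.
That pool (₹885,000) is divided at the grandchildren's generation equally among Miko, Liesel, and Jovan: ₹295,000 each.

Romilly: ₹1,800,000; Zainab: ₹442,500; Miko: ₹295,000; Liesel: ₹295,000; Linnea: ₹442,500; Jovan: ₹295,000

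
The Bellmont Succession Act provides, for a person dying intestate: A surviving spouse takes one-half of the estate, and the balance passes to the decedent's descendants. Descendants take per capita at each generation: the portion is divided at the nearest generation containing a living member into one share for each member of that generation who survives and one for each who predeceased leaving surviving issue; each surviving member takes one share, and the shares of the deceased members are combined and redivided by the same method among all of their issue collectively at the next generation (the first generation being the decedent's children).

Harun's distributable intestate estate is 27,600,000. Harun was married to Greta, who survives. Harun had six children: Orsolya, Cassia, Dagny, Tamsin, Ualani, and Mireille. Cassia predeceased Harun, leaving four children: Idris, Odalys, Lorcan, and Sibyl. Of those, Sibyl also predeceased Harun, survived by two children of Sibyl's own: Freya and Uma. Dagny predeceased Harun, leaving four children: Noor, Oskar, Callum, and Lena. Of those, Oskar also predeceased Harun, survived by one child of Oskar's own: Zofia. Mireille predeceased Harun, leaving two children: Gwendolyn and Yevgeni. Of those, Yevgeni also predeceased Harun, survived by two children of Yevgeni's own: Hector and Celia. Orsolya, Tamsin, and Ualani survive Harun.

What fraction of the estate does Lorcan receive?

Greta takes one-half of 27,600,000 = 13,800,000. The remaining 13,800,000 passes to the descendants.
The descendants' portion (13,800,000) is divided at the children's generation into 6 shares of 2,300,000. Orsolya, Tamsin, and Ualani each take 2,300,000. The 3 shares of the deceased (Cassia, Dagny, and Mireille) are combined into a pool of 6,900,000.
That pool (6,900,000) is divided at the grandchildren's generation into 10 shares of 690,000. Idris, Odalys, Lorcan, Noor, Callum, Lena, and Gwendolyn each take 690,000. The 3 shares of the deceased (Sibyl, Oskar, and Yevgeni) are combined into a pool of 2,070,000.
That pool (2,070,000) is divided at the great-grandchildren's generation equally among Freya, Uma, Zofia, Hector, and Celia: 414,000 each.

Lorcan receives 1/40 of the estate.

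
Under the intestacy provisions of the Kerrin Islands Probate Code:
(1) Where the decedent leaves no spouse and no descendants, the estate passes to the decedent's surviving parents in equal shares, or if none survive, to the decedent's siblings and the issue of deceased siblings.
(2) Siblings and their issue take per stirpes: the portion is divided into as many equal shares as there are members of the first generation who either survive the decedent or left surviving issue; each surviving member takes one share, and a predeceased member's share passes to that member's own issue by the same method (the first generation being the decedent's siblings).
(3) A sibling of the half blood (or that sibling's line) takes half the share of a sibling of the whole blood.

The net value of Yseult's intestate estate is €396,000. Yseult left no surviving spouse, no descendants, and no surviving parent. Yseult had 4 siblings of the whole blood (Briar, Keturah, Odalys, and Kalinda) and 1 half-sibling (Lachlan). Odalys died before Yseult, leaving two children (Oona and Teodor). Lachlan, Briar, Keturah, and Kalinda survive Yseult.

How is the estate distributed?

Lachlan: €44,000; Briar: €88,000; Keturah: €88,000; Oona: €44,000; Teodor: €44,000; Kalinda: €88,000

The entire €396,000 passes to the siblings and their issue.
Counting each half-blood sibling's line as half a unit, there are 9/2 units in €396,000, so one unit is €88,000. Whole-blood lines (Briar, Keturah, Odalys, and Kalinda) take €88,000 each; half-blood lines (Lachlan) take €44,000 each.
Odalys's share (€88,000) is divided into 2 shares of €44,000: Oona and Teodor each take €44,000.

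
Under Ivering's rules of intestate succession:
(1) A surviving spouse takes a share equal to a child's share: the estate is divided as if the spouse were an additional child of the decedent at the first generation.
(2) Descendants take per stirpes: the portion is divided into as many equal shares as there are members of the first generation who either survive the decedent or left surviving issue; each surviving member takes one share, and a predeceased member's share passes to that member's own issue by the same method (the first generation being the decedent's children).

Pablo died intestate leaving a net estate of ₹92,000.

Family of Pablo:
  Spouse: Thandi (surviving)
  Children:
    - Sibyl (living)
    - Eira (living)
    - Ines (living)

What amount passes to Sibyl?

Sibyl receives ₹23,000.

The spouse counts as an additional share at the children's level, so there are 4 primary shares of ₹23,000. Thandi takes one such share (₹23,000).
The children's combined portion (₹69,000) is divided into 3 shares of ₹23,000: Sibyl, Eira, and Ines each take ₹23,000.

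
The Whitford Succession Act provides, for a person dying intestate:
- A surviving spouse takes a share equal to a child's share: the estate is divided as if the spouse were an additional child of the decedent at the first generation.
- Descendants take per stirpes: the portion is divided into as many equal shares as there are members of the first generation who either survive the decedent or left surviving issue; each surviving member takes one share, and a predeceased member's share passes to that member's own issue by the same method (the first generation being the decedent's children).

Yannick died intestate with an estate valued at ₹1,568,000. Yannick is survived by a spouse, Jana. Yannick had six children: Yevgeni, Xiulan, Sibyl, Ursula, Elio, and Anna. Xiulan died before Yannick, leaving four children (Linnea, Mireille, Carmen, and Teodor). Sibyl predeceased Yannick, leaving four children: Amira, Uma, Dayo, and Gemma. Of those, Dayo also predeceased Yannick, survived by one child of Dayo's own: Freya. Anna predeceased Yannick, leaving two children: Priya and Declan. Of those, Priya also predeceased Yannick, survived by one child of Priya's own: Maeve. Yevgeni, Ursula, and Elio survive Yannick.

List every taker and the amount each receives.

Jana: ₹224,000; Yevgeni: ₹224,000; Linnea: ₹56,000; Mireille: ₹56,000; Carmen: ₹56,000; Teodor: ₹56,000; Amira: ₹56,000; Uma: ₹56,000; Freya: ₹56,000; Gemma: ₹56,000; Ursula: ₹224,000; Elio: ₹224,000; Maeve: ₹112,000; Declan: ₹112,000

The spouse counts as an additional share at the children's level, so there are 7 primary shares of ₹224,000. Jana takes one such share (₹224,000).
The children's combined portion (₹1,344,000) is divided into 6 shares of ₹224,000: Yevgeni, Ursula, and Elio each take ₹224,000; Xiulan's ₹224,000 share passes to Xiulan's issue; Sibyl's ₹224,000 share passes to Sibyl's issue; Anna's ₹224,000 share passes to Anna's issue.
Xiulan's share (₹224,000) is divided into 4 shares of ₹56,000: Linnea, Mireille, Carmen, and Teodor each take ₹56,000.
Sibyl's share (₹224,000) is divided into 4 shares of ₹56,000: Amira, Uma, and Gemma each take ₹56,000; Dayo's ₹56,000 share passes to Dayo's issue.
Dayo's share (₹56,000) passes entirely to Freya.
Anna's share (₹224,000) is divided into 2 shares of ₹112,000: Declan takes ₹112,000; Priya's ₹112,000 share passes to Priya's issue.
Priya's share (₹112,000) passes entirely to Maeve.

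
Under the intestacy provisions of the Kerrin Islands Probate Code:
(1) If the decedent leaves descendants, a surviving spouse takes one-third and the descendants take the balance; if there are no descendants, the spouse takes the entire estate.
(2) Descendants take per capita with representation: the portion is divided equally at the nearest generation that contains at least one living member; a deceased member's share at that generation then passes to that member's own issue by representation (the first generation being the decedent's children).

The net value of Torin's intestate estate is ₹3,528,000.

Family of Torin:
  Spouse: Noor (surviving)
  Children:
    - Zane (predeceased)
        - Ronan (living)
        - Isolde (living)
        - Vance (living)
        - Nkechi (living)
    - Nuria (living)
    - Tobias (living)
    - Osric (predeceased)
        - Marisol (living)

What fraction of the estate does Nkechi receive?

Noor takes one-third of ₹3,528,000 = ₹1,176,000. The remaining ₹2,352,000 passes to the descendants.
The descendants' portion (₹2,352,000) is divided into 4 shares of ₹588,000: Nuria and Tobias each take ₹588,000; Zane's ₹588,000 share passes to Zane's issue; Osric's ₹588,000 share passes to Osric's issue.
Zane's share (₹588,000) is divided into 4 shares of ₹147,000: Ronan, Isolde, Vance, and Nkechi each take ₹147,000.
Osric's share (₹588,000) passes entirely to Marisol.

Nkechi receives 1/24 of the estate.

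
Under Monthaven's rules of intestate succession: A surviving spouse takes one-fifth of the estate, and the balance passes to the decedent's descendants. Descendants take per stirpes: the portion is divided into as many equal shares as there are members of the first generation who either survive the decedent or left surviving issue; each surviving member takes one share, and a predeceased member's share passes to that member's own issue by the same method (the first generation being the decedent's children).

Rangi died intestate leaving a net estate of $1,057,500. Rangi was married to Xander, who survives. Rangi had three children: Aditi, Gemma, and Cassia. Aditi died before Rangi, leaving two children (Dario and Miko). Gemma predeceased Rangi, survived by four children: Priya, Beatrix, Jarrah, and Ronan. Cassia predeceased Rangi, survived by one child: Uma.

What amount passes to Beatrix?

Xander takes one-fifth of $1,057,500 = $211,500. The remaining $846,000 passes to the descendants.
The descendants' portion ($846,000) is divided into 3 shares of $282,000: Aditi's $282,000 share passes to Aditi's issue; Gemma's $282,000 share passes to Gemma's issue; Cassia's $282,000 share passes to Cassia's issue.
Aditi's share ($282,000) is divided into 2 shares of $141,000: Dario and Miko each take $141,000.
Gemma's share ($282,000) is divided into 4 shares of $70,500: Priya, Beatrix, Jarrah, and Ronan each take $70,500.
Cassia's share ($282,000) passes entirely to Uma.

Beatrix receives $70,500.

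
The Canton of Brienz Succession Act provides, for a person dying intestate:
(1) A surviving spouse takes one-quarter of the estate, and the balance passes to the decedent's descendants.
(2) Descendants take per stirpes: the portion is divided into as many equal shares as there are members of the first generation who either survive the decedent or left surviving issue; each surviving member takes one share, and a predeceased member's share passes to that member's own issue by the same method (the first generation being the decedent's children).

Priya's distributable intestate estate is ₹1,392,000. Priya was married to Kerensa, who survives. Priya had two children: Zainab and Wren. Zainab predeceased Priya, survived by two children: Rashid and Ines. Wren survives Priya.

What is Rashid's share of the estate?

Rashid receives ₹261,000.

Kerensa takes one-quarter of ₹1,392,000 = ₹348,000. The remaining ₹1,044,000 passes to the descendants.
The descendants' portion (₹1,044,000) is divided into 2 shares of ₹522,000: Wren takes ₹522,000; Zainab's ₹522,000 share passes to Zainab's issue.
Zainab's share (₹522,000) is divided into 2 shares of ₹261,000: Rashid and Ines each take ₹261,000.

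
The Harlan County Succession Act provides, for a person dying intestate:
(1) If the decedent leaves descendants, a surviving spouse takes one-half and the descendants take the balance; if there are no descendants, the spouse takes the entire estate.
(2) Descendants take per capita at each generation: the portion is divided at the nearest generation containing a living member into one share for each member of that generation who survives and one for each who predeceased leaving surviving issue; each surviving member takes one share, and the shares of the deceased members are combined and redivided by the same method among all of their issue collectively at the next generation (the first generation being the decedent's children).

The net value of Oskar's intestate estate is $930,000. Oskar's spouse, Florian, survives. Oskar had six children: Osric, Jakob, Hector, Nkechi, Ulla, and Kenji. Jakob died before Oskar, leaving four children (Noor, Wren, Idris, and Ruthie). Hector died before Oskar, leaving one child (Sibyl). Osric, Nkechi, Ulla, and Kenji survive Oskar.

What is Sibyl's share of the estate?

Sibyl receives $31,000.

Florian takes one-half of $930,000 = $465,000. The remaining $465,000 passes to the descendants.
The descendants' portion ($465,000) is divided at the children's generation into 6 shares of $77,500. Osric, Nkechi, Ulla, and Kenji each take $77,500. The 2 shares of the deceased (Jakob and Hector) are combined into a pool of $155,000.
That pool ($155,000) is divided at the grandchildren's generation equally among Noor, Wren, Idris, Ruthie, and Sibyl: $31,000 each.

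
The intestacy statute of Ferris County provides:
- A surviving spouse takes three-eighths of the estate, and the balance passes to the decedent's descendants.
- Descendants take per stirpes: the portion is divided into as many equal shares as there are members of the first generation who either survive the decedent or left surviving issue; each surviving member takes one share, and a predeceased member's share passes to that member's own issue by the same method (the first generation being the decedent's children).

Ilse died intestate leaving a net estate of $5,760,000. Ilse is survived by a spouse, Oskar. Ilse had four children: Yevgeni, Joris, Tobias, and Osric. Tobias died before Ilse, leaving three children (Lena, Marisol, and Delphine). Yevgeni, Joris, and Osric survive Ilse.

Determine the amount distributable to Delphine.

Delphine receives $300,000.

Oskar takes three-eighths of $5,760,000 = $2,160,000. The remaining $3,600,000 passes to the descendants.
The descendants' portion ($3,600,000) is divided into 4 shares of $900,000: Yevgeni, Joris, and Osric each take $900,000; Tobias's $900,000 share passes to Tobias's issue.
Tobias's share ($900,000) is divided into 3 shares of $300,000: Lena, Marisol, and Delphine each take $300,000.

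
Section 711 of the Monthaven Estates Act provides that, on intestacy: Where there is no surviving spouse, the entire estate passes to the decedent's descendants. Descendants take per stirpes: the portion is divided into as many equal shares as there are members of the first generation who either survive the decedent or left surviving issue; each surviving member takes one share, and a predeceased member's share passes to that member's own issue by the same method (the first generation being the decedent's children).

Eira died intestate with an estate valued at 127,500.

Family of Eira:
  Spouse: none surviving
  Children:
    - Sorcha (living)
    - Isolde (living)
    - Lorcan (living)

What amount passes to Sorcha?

The entire 127,500 passes to the descendants.
That amount (127,500) is divided into 3 shares of 42,500: Sorcha, Isolde, and Lorcan each take 42,500.

Sorcha receives 42,500.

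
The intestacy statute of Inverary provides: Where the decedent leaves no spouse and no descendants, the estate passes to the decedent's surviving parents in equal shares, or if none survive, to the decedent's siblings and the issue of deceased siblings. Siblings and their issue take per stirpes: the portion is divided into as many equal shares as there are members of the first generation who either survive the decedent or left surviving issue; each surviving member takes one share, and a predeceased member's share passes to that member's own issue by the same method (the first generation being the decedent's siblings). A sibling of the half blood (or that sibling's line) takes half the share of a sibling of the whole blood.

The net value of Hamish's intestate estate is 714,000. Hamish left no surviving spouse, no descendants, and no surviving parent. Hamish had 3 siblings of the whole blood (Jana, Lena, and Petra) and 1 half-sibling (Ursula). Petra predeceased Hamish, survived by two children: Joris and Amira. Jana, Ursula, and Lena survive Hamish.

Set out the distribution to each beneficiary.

Jana: 204,000; Ursula: 102,000; Lena: 204,000; Joris: 102,000; Amira: 102,000

The entire 714,000 passes to the siblings and their issue.
Counting each half-blood sibling's line as half a unit, there are 7/2 units in 714,000, so one unit is 204,000. Whole-blood lines (Jana, Lena, and Petra) take 204,000 each; half-blood lines (Ursula) take 102,000 each.
Petra's share (204,000) is divided into 2 shares of 102,000: Joris and Amira each take 102,000.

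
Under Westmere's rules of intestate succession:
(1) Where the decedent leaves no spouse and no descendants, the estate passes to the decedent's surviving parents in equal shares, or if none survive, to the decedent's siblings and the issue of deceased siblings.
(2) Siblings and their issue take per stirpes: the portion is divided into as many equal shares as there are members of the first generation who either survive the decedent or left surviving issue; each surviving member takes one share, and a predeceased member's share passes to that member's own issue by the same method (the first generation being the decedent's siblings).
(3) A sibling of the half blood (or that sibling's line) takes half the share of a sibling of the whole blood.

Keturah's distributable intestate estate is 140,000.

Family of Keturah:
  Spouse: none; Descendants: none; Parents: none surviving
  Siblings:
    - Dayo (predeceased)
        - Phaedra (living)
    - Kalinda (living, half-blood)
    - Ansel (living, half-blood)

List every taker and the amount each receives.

The entire 140,000 passes to the siblings and their issue.
Counting each half-blood sibling's line as half a unit, there are 2 units in 140,000, so one unit is 70,000. Whole-blood lines (Dayo) take 70,000 each; half-blood lines (Kalinda and Ansel) take 35,000 each.
Dayo's share (70,000) passes entirely to Phaedra.

Phaedra: 70,000; Kalinda: 35,000; Ansel: 35,000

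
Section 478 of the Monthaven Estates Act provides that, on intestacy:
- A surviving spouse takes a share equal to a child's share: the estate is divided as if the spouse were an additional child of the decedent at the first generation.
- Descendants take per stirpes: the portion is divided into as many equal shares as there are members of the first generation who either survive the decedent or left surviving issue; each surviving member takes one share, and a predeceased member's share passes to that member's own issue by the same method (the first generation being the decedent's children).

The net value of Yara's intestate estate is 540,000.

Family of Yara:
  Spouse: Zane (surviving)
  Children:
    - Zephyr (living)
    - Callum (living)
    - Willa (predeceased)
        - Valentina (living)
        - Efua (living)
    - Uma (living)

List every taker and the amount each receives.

The spouse counts as an additional share at the children's level, so there are 5 primary shares of 108,000. Zane takes one such share (108,000).
The children's combined portion (432,000) is divided into 4 shares of 108,000: Zephyr, Callum, and Uma each take 108,000; Willa's 108,000 share passes to Willa's issue.
Willa's share (108,000) is divided into 2 shares of 54,000: Valentina and Efua each take 54,000.

Zane: 108,000; Zephyr: 108,000; Callum: 108,000; Valentina: 54,000; Efua: 54,000; Uma: 108,000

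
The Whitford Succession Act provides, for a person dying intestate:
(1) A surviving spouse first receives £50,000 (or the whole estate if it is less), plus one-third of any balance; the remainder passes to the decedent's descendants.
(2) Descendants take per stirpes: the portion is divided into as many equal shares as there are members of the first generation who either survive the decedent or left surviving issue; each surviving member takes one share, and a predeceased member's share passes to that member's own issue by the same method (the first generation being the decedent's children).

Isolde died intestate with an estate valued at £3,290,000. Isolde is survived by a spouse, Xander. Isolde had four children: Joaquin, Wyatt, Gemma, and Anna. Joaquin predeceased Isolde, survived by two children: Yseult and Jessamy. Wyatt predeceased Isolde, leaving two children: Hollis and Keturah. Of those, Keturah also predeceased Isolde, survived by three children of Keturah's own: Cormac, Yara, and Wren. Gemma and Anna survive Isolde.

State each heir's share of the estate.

Xander first takes £50,000, leaving a balance of £3,240,000. Xander then takes one-third of the balance (£1,080,000), for a total of £1,130,000. The remaining £2,160,000 passes to the descendants.
The descendants' portion (£2,160,000) is divided into 4 shares of £540,000: Gemma and Anna each take £540,000; Joaquin's £540,000 share passes to Joaquin's issue; Wyatt's £540,000 share passes to Wyatt's issue.
Joaquin's share (£540,000) is divided into 2 shares of £270,000: Yseult and Jessamy each take £270,000.
Wyatt's share (£540,000) is divided into 2 shares of £270,000: Hollis takes £270,000; Keturah's £270,000 share passes to Keturah's issue.
Keturah's share (£270,000) is divided into 3 shares of £90,000: Cormac, Yara, and Wren each take £90,000.

Xander: £1,130,000; Yseult: £270,000; Jessamy: £270,000; Hollis: £270,000; Cormac: £90,000; Yara: £90,000; Wren: £90,000; Gemma: £540,000; Anna: £540,000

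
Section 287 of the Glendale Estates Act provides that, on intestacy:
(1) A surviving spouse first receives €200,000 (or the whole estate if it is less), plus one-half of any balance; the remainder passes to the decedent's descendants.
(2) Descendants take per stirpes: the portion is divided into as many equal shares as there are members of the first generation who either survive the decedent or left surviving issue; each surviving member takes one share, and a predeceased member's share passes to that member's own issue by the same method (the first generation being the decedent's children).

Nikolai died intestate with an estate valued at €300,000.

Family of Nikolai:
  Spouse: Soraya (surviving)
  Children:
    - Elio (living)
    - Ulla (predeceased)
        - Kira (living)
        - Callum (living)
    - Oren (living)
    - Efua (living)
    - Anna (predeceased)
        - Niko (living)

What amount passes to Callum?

Soraya first takes €200,000, leaving a balance of €100,000. Soraya then takes one-half of the balance (€50,000), for a total of €250,000. The remaining €50,000 passes to the descendants.
The descendants' portion (€50,000) is divided into 5 shares of €10,000: Elio, Oren, and Efua each take €10,000; Ulla's €10,000 share passes to Ulla's issue; Anna's €10,000 share passes to Anna's issue.
Ulla's share (€10,000) is divided into 2 shares of €5,000: Kira and Callum each take €5,000.
Anna's share (€10,000) passes entirely to Niko.

Callum receives €5,000.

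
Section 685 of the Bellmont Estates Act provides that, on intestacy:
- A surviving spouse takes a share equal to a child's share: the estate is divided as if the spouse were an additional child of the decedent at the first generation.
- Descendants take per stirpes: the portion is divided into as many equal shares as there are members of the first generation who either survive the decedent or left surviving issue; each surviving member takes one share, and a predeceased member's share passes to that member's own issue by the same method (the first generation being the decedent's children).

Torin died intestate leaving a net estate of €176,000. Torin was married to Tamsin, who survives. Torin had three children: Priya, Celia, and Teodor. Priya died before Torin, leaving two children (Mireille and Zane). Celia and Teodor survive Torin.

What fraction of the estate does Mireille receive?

The spouse counts as an additional share at the children's level, so there are 4 primary shares of €44,000. Tamsin takes one such share (€44,000).
The children's combined portion (€132,000) is divided into 3 shares of €44,000: Celia and Teodor each take €44,000; Priya's €44,000 share passes to Priya's issue.
Priya's share (€44,000) is divided into 2 shares of €22,000: Mireille and Zane each take €22,000.

Mireille receives 1/8 of the estate.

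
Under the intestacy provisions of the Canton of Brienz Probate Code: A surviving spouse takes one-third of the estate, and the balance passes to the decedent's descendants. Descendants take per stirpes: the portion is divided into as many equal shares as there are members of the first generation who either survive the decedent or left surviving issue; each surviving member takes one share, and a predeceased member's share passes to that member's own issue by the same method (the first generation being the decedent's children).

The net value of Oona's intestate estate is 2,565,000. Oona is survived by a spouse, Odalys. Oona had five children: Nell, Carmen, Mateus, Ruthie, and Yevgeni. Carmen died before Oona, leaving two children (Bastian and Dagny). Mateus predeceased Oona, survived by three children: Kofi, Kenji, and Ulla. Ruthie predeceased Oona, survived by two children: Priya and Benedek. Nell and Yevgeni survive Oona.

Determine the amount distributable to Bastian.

Odalys takes one-third of 2,565,000 = 855,000. The remaining 1,710,000 passes to the descendants.
The descendants' portion (1,710,000) is divided into 5 shares of 342,000: Nell and Yevgeni each take 342,000; Carmen's 342,000 share passes to Carmen's issue; Mateus's 342,000 share passes to Mateus's issue; Ruthie's 342,000 share passes to Ruthie's issue.
Carmen's share (342,000) is divided into 2 shares of 171,000: Bastian and Dagny each take 171,000.
Mateus's share (342,000) is divided into 3 shares of 114,000: Kofi, Kenji, and Ulla each take 114,000.
Ruthie's share (342,000) is divided into 2 shares of 171,000: Priya and Benedek each take 171,000.

Bastian receives 171,000.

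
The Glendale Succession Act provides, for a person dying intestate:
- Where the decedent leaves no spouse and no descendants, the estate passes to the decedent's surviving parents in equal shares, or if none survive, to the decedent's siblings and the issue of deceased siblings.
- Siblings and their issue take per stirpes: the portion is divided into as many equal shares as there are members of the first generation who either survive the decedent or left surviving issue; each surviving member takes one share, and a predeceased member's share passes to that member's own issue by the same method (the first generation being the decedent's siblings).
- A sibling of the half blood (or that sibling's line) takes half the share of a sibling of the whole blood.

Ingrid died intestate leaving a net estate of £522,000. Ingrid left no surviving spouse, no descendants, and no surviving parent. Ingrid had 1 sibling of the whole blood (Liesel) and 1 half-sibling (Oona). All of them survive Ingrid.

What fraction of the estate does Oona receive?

Oona receives 1/3 of the estate.

The entire £522,000 passes to the siblings and their issue.
Counting each half-blood sibling's line as half a unit, there are 3/2 units in £522,000, so one unit is £348,000. Whole-blood lines (Liesel) take £348,000 each; half-blood lines (Oona) take £174,000 each.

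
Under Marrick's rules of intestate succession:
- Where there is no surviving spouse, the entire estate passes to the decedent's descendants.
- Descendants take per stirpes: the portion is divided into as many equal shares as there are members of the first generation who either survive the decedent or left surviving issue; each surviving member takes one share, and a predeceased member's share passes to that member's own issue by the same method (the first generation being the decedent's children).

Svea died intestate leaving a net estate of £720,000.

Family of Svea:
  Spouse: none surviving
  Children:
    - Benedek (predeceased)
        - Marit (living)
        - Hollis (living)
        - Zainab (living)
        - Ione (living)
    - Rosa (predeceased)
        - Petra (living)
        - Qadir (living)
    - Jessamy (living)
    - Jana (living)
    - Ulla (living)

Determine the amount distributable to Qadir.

The entire £720,000 passes to the descendants.
That amount (£720,000) is divided into 5 shares of £144,000: Jessamy, Jana, and Ulla each take £144,000; Benedek's £144,000 share passes to Benedek's issue; Rosa's £144,000 share passes to Rosa's issue.
Benedek's share (£144,000) is divided into 4 shares of £36,000: Marit, Hollis, Zainab, and Ione each take £36,000.
Rosa's share (£144,000) is divided into 2 shares of £72,000: Petra and Qadir each take £72,000.

Qadir receives £72,000.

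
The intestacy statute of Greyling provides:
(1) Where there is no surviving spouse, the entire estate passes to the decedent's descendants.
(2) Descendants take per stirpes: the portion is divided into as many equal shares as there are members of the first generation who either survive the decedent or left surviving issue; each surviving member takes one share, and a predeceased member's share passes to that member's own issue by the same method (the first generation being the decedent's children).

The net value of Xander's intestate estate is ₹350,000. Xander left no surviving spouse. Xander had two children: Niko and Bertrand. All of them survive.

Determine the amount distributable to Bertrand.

Bertrand receives ₹175,000.

The entire ₹350,000 passes to the descendants.
That amount (₹350,000) is divided into 2 shares of ₹175,000: Niko and Bertrand each take ₹175,000.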